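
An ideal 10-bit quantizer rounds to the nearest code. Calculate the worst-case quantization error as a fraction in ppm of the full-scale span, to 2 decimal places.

488.28 ppm

Rounding → worst-case error = ½ LSB = V_FS/2^11, so 1e+06/2048 = 488.281 ppm of full scale.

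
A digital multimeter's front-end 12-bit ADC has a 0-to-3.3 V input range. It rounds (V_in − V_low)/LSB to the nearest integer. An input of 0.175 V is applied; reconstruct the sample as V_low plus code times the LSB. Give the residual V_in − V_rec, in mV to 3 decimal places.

0.171 mV

One LSB is 3.3 V / 4096 = 0.806 mV.
Scaled input = 217.2121 LSBs, so code = 217.
V_rec = 0 + 217·0.000805664 = 0.1748291 V.
Difference: 0.000170898 V → 0.171 mV.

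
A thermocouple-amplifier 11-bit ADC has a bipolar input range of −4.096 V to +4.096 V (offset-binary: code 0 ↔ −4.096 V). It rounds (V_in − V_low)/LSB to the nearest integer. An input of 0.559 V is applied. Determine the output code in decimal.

LSB = 8.192 V / 2048 = 4.000 mV.
(0.559 − (−4.096)) / 0.004 = 1163.750 LSBs.
So the output code is 1164.

code 1164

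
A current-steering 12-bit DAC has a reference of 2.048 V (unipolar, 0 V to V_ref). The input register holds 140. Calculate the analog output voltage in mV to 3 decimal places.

LSB = 2.048 V / 2^12 = 0.500 mV.
V_out = 0 + 140 × 0.0005 V = 0.07 V.
= 70.000 mV.

70.000 mV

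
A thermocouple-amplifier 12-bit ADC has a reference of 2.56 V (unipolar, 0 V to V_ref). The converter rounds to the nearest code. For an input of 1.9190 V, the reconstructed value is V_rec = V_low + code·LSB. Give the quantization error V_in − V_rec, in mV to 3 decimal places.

0.250 mV

One LSB is 2.56 V / 4096 = 0.625 mV.
(1.9190 − 0)/0.000625 = 3070.4000; round gives code 3070.
Reconstructed: 1.91875 V.
V_in − V_rec = 0.00025 V = 0.250 mV.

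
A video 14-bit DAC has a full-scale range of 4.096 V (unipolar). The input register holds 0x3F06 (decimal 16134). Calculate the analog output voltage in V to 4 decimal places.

4.0335 V

LSB = 4.096 V / 2^14 = 250.00 µV.
Code 0x3F06 = 16134 decimal.
V_out = 0 + 16134 × 0.00025 V = 4.0335 V.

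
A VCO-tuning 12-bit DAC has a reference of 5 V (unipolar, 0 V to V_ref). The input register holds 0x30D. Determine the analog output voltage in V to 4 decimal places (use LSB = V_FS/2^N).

LSB = 5 V / 2^12 = 1.221 mV.
Code 0x30D = 781 decimal.
V_out = 0 + 781 × 0.0012207 V = 0.953369 V.

0.9534 V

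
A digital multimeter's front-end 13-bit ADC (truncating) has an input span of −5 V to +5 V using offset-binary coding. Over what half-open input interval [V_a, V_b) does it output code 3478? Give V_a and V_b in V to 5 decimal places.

[-0.75439 V, -0.75317 V)

LSB = 10/2^13 = 1.221 mV.
V_a = V_low + 3478·LSB = -0.754395 V; V_b = V_low + 3479·LSB = -0.753174 V.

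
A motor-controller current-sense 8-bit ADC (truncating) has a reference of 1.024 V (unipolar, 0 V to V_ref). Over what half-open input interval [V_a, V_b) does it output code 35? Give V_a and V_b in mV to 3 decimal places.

LSB = 1.024/2^8 = 4.000 mV.
V_a = V_low + 35·LSB = 0.14 V; V_b = V_low + 36·LSB = 0.144 V.

[140.000 mV, 144.000 mV)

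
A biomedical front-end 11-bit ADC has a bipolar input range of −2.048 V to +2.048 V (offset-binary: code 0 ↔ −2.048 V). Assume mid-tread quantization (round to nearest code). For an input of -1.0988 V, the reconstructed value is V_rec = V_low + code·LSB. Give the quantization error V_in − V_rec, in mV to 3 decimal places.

LSB = 4.096/2^11 = 2.000 mV.
(-1.0988 − (−2.048))/0.002 = 474.6000; round gives code 475.
V_rec = (−2.048) + 475·0.002 = -1.098 V.
V_in − V_rec = -0.0008 V = -0.800 mV.

-0.800 mV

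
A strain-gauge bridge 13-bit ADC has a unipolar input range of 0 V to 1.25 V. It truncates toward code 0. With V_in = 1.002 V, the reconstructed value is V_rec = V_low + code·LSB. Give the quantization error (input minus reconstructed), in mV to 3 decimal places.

LSB = 1.25/2^13 = 152.59 µV.
Scaled input = 6566.7072 LSBs, so code = 6566.
Reconstructed: 1.0018921 V.
Error = 1.002 − 1.0018921 = 0.00010791 V = 0.108 mV.

0.108 mV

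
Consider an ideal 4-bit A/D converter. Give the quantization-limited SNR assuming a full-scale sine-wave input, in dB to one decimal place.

25.8 dB

SNR ≈ 6.02·N + 1.76 dB = 6.02·4 + 1.76 = 25.84 dB.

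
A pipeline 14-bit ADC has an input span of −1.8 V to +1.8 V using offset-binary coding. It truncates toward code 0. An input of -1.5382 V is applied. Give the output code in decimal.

Full-scale span = 3.6 V; LSB = 3.6/2^14 = 219.73 µV.
(V_in − V_low)/LSB = (-1.5382 − (−1.8)) / 0.000219727 = 1191.481.
⌊·⌋(1191.481) = 1191.

code 1191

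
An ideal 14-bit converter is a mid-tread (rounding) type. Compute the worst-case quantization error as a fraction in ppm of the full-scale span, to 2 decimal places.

30.52 ppm

Rounding → worst-case error = ½ LSB = V_FS/2^15, so 1e+06/32768 = 30.5176 ppm of full scale.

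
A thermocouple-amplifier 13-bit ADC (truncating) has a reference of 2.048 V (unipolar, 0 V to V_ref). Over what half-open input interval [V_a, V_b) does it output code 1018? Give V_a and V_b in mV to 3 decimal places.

LSB = 2.048/2^13 = 250.00 µV.
V_a = V_low + 1018·LSB = 0.2545 V; V_b = V_low + 1019·LSB = 0.25475 V.

[254.500 mV, 254.750 mV)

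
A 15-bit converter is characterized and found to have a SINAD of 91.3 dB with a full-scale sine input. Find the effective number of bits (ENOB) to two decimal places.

14.87 bits

ENOB = (SINAD − 1.76) / 6.02 = (91.3 − 1.76)/6.02 = 14.874.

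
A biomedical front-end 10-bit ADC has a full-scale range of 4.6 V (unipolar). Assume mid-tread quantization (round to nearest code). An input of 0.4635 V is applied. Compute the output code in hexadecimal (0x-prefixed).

Full-scale span = 4.6 V; LSB = 4.6/2^10 = 4.492 mV.
Input sits at 103.179 steps above V_low.
So the output code is 103.
In hexadecimal (0x-prefixed): 0x67.

code 0x67 (decimal 103)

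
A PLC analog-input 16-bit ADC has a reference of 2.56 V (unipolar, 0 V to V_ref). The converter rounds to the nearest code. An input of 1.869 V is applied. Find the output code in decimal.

LSB = 2.56 V / 65536 = 39.06 µV.
(V_in − V_low)/LSB = (1.869 − 0) / 3.90625e-05 = 47846.400.
round(47846.400) = 47846.

code 47846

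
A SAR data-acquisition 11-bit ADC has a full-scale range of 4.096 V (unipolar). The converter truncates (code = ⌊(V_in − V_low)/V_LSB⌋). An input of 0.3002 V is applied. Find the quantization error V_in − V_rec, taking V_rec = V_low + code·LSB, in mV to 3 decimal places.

One LSB is 4.096 V / 2048 = 2.000 mV.
(0.3002 − 0)/0.002 = 150.1000; ⌊·⌋ gives code 150.
Code 150 maps back to 0 + 150×0.002 V = 0.3 V.
Difference: 0.0002 V → 0.200 mV.

0.200 mV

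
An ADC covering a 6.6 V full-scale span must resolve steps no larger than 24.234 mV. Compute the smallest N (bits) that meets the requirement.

9 bits

Number of steps required ≥ 6.6 V / 24.234 mV = 272.34.
Need 2^N ≥ 272.34; 2^8 = 256, 2^9 = 512.
Minimum N = 9.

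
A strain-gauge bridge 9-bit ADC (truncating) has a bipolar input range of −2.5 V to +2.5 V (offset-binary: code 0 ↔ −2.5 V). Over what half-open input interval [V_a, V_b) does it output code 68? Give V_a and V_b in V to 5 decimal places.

LSB = 5/2^9 = 9.766 mV.
V_a = V_low + 68·LSB = -1.83594 V; V_b = V_low + 69·LSB = -1.82617 V.

[-1.83594 V, -1.82617 V)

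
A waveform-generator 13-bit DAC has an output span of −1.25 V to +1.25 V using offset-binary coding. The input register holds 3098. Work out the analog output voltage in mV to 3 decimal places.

-304.565 mV

LSB = 2.5 V / 2^13 = 305.18 µV.
V_out = (−1.25) + 3098 × 0.000305176 V = -0.304565 V.
= -304.565 mV.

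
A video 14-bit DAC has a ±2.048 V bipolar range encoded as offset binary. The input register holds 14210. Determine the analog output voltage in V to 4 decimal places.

LSB = 4.096 V / 2^14 = 250.00 µV.
V_out = (−2.048) + 14210 × 0.00025 V = 1.5045 V.

1.5045 V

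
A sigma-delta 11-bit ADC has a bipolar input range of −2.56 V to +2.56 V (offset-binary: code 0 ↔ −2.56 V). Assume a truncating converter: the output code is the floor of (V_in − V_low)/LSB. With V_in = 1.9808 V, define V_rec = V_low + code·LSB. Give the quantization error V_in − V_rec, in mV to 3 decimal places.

LSB = 5.12/2^11 = 2.500 mV.
Scaled input = 1816.3200 LSBs, so code = 1816.
Code 1816 maps back to (−2.56) + 1816×0.0025 V = 1.98 V.
Difference: 0.0008 V → 0.800 mV.

0.800 mV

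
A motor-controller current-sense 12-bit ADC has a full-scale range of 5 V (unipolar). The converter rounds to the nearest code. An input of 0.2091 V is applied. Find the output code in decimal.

LSB = 5 V / 4096 = 1.221 mV.
(V_in − V_low)/LSB = (0.2091 − 0) / 0.0012207 = 171.295.
round(171.295) = 171.

code 171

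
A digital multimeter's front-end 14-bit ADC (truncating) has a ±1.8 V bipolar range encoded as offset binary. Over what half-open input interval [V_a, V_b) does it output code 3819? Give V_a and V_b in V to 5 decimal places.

[-0.96086 V, -0.96064 V)

LSB = 3.6/2^14 = 219.73 µV.
V_a = V_low + 3819·LSB = -0.960864 V; V_b = V_low + 3820·LSB = -0.960645 V.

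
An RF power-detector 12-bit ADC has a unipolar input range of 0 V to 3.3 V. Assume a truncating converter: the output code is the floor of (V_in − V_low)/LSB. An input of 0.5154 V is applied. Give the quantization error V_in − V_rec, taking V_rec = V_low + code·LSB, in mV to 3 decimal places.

0.581 mV

Step size: 3.3 V ÷ 2^12 = 0.806 mV.
(0.5154 − 0)/0.000805664 = 639.7207; ⌊·⌋ gives code 639.
V_rec = 0 + 639·0.000805664 = 0.51481934 V.
Difference: 0.000580664 V → 0.581 mV.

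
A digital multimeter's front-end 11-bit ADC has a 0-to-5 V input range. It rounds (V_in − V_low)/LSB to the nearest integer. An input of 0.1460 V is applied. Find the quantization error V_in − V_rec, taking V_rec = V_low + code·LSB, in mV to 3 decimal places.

-0.484 mV

Step size: 5 V ÷ 2^11 = 2.441 mV.
(0.1460 − 0)/0.00244141 = 59.8016; round gives code 60.
Code 60 maps back to 0 + 60×0.00244141 V = 0.14648438 V.
Error = 0.1460 − 0.14648438 = -0.000484375 V = -0.484 mV.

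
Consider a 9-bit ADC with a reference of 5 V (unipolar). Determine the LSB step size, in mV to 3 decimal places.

9.766 mV

Full-scale span = 5 V.
LSB = 5 / 2^9 = 5 / 512 = 0.00976562 V = 9.766 mV.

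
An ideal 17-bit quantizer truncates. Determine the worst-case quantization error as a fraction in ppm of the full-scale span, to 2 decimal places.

Truncating → worst-case error = 1 LSB = V_FS/2^17, so 1e+06/131072 = 7.62939 ppm of full scale.

7.63 ppm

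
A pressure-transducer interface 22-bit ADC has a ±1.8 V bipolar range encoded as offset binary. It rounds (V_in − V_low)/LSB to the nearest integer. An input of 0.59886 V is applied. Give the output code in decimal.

code 2794874

LSB = 3.6 V / 4194304 = 0.86 µV.
(V_in − V_low)/LSB = (0.59886 − (−1.8)) / 8.58307e-07 = 2794874.470.
Round → code 2794874.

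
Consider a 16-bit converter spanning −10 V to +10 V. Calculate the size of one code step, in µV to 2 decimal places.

305.18 µV

Full-scale span = 20 V.
LSB = 20 / 2^16 = 20 / 65536 = 0.000305176 V = 305.18 µV.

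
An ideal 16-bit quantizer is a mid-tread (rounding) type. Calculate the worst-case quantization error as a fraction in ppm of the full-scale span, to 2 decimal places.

Rounding → worst-case error = ½ LSB = V_FS/2^17, so 1e+06/131072 = 7.62939 ppm of full scale.

7.63 ppm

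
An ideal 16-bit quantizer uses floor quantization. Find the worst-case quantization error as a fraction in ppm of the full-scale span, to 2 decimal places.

15.26 ppm

Truncating → worst-case error = 1 LSB = V_FS/2^16, so 1e+06/65536 = 15.2588 ppm of full scale.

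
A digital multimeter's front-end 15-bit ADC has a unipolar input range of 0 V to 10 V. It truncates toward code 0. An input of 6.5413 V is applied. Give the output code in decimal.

code 21434

With 32768 levels over 10 V, one step is 305.18 µV.
(V_in − V_low)/LSB = (6.5413 − 0) / 0.000305176 = 21434.532.
⌊·⌋(21434.532) = 21434.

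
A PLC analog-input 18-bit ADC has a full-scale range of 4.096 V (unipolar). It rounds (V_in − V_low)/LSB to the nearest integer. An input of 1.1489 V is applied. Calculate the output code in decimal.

LSB = 4.096 V / 262144 = 15.62 µV.
Input sits at 73529.600 steps above V_low.
Round → code 73530.

code 73530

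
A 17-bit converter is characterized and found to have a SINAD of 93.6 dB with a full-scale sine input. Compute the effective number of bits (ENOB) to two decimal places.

15.26 bits

ENOB = (SINAD − 1.76) / 6.02 = (93.6 − 1.76)/6.02 = 15.256.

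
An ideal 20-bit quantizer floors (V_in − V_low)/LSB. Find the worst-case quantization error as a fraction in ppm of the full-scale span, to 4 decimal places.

Truncating → worst-case error = 1 LSB = V_FS/2^20, so 1e+06/1048576 = 0.953674 ppm of full scale.

0.9537 ppm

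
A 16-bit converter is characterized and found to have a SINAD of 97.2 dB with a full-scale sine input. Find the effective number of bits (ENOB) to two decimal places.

15.85 bits

ENOB = (SINAD − 1.76) / 6.02 = (97.2 − 1.76)/6.02 = 15.854.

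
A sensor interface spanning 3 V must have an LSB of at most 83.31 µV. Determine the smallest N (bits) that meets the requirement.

Number of steps required ≥ 3 V / 83.31 µV = 36010.08.
Need 2^N ≥ 36010.08; 2^15 = 32768, 2^16 = 65536.
Minimum N = 16.

16 bits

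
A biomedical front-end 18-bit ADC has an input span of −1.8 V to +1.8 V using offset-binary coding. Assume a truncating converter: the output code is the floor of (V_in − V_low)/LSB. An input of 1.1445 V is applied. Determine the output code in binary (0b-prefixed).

Full-scale span = 3.6 V; LSB = 3.6/2^18 = 13.73 µV.
Input sits at 214411.947 steps above V_low.
So the output code is 214411.
In binary (0b-prefixed): 0b110100010110001011.

code 0b110100010110001011 (decimal 214411)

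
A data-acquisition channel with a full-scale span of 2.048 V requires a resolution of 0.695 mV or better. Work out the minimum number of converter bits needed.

Number of steps required ≥ 2.048 V / 0.695 mV = 2946.76.
Need 2^N ≥ 2946.76; 2^11 = 2048, 2^12 = 4096.
Minimum N = 12.

12 bits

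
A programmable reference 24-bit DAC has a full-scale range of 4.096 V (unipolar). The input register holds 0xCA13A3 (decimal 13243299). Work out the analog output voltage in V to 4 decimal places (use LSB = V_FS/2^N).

3.2332 V

LSB = 4.096 V / 2^24 = 0.24 µV.
Code 0xCA13A3 = 13243299 decimal.
V_out = 0 + 13243299 × 2.44141e-07 V = 3.23323 V.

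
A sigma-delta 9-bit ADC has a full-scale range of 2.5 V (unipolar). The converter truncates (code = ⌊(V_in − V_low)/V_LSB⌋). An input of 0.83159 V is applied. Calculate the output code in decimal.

code 170

LSB = 2.5 V / 512 = 4.883 mV.
Input sits at 170.310 steps above V_low.
⌊·⌋(170.310) = 170.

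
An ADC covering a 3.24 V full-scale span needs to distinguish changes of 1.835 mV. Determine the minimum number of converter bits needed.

Number of steps required ≥ 3.24 V / 1.835 mV = 1765.67.
Need 2^N ≥ 1765.67; 2^10 = 1024, 2^11 = 2048.
Minimum N = 11.

11 bits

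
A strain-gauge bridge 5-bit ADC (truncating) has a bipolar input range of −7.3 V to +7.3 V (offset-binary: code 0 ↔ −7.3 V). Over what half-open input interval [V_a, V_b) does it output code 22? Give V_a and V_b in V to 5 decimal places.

LSB = 14.6/2^5 = 456.250 mV.
V_a = V_low + 22·LSB = 2.7375 V; V_b = V_low + 23·LSB = 3.19375 V.

[2.73750 V, 3.19375 V)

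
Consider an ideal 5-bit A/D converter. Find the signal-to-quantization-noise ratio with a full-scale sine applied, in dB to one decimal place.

SNR ≈ 6.02·N + 1.76 dB = 6.02·5 + 1.76 = 31.86 dB.

31.9 dB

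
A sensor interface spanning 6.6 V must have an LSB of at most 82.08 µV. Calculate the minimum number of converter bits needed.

Number of steps required ≥ 6.6 V / 82.08 µV = 80409.36.
Need 2^N ≥ 80409.36; 2^16 = 65536, 2^17 = 131072.
Minimum N = 17.

17 bits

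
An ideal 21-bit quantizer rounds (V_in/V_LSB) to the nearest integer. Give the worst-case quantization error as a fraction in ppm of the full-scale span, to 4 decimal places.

Rounding → worst-case error = ½ LSB = V_FS/2^22, so 1e+06/4194304 = 0.238419 ppm of full scale.

0.2384 ppm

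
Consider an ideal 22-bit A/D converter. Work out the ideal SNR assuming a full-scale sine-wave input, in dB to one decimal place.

SNR ≈ 6.02·N + 1.76 dB = 6.02·22 + 1.76 = 134.20 dB.

134.2 dB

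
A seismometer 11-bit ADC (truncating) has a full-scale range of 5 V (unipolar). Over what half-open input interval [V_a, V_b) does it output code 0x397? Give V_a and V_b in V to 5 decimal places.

LSB = 5/2^11 = 2.441 mV.
Code 0x397 = 919 decimal.
V_a = V_low + 919·LSB = 2.24365 V; V_b = V_low + 920·LSB = 2.24609 V.

[2.24365 V, 2.24609 V)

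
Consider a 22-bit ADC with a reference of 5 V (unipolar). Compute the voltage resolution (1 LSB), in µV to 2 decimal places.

Full-scale span = 5 V.
LSB = 5 / 2^22 = 5 / 4194304 = 1.19209e-06 V = 1.19 µV.

1.19 µV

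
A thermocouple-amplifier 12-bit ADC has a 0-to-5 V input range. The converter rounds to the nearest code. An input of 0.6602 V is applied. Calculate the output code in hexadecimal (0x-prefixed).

code 0x21D (decimal 541)

With 4096 levels over 5 V, one step is 1.221 mV.
(0.6602 − 0) / 0.0012207 = 540.836 LSBs.
round(540.836) = 541.
In hexadecimal (0x-prefixed): 0x21D.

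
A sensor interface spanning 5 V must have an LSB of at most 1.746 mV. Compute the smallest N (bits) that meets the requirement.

12 bits

Number of steps required ≥ 5 V / 1.746 mV = 2863.69.
Need 2^N ≥ 2863.69; 2^11 = 2048, 2^12 = 4096.
Minimum N = 12.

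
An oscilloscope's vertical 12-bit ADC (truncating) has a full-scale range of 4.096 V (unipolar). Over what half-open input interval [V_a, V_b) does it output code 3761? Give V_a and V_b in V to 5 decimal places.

LSB = 4.096/2^12 = 1.000 mV.
V_a = V_low + 3761·LSB = 3.761 V; V_b = V_low + 3762·LSB = 3.762 V.

[3.76100 V, 3.76200 V)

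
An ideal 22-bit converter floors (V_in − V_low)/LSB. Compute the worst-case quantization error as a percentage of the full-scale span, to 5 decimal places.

Truncating → worst-case error = 1 LSB = V_FS/2^22, so 100/4194304 = 2.38419e-05 % of full scale.

0.00002 %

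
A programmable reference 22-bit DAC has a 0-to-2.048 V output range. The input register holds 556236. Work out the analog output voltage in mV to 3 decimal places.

271.600 mV

LSB = 2.048 V / 2^22 = 0.49 µV.
V_out = 0 + 556236 × 4.88281e-07 V = 0.2716 V.
= 271.600 mV.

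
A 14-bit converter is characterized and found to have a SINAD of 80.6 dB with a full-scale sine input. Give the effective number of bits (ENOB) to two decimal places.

13.10 bits

ENOB = (SINAD − 1.76) / 6.02 = (80.6 − 1.76)/6.02 = 13.096.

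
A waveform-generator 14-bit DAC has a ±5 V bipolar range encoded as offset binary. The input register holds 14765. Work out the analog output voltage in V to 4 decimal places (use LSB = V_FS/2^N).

LSB = 10 V / 2^14 = 0.610 mV.
V_out = (−5) + 14765 × 0.000610352 V = 4.01184 V.

4.0118 V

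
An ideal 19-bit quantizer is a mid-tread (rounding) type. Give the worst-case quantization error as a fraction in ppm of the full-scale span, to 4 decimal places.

0.9537 ppm

Rounding → worst-case error = ½ LSB = V_FS/2^20, so 1e+06/1048576 = 0.953674 ppm of full scale.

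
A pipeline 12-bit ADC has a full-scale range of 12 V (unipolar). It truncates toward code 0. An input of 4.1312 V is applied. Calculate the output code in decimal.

Full-scale span = 12 V; LSB = 12/2^12 = 2.930 mV.
Input sits at 1410.116 steps above V_low.
Floor → code 1410.

code 1410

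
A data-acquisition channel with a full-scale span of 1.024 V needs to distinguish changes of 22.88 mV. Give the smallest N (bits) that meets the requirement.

6 bits

Number of steps required ≥ 1.024 V / 22.88 mV = 44.76.
Need 2^N ≥ 44.76; 2^5 = 32, 2^6 = 64.
Minimum N = 6.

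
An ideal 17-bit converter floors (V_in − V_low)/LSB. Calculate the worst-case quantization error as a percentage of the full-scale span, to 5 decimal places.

Truncating → worst-case error = 1 LSB = V_FS/2^17, so 100/131072 = 0.000762939 % of full scale.

0.00076 %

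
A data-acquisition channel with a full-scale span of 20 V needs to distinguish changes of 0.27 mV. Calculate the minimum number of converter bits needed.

Number of steps required ≥ 20 V / 0.27 mV = 74074.07.
Need 2^N ≥ 74074.07; 2^16 = 65536, 2^17 = 131072.
Minimum N = 17.

17 bits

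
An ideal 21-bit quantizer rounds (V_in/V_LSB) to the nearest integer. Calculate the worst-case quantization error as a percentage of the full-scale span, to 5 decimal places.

0.00002 %

Rounding → worst-case error = ½ LSB = V_FS/2^22, so 100/4194304 = 2.38419e-05 % of full scale.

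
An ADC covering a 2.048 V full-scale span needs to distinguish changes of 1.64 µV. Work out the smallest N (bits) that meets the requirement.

Number of steps required ≥ 2.048 V / 1.64 µV = 1248780.49.
Need 2^N ≥ 1248780.49; 2^20 = 1048576, 2^21 = 2097152.
Minimum N = 21.

21 bits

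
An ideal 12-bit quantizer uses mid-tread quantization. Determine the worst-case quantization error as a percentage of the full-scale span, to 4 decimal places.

0.0122 %

Rounding → worst-case error = ½ LSB = V_FS/2^13, so 100/8192 = 0.012207 % of full scale.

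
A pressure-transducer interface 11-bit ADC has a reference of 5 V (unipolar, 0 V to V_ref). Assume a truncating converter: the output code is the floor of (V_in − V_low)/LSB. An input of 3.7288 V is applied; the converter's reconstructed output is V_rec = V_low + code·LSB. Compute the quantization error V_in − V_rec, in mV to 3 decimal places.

0.773 mV

Step size: 5 V ÷ 2^11 = 2.441 mV.
(V_in − V_low)/LSB = (3.7288 − 0)/0.00244141 = 1527.3165 → code 1527 (floor).
V_rec = 0 + 1527·0.00244141 = 3.7280273 V.
V_in − V_rec = 0.000772656 V = 0.773 mV.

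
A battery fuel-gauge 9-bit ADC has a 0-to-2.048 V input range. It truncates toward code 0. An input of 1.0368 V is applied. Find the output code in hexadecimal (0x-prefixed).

With 512 levels over 2.048 V, one step is 4.000 mV.
Input sits at 259.200 steps above V_low.
Floor → code 259.
In hexadecimal (0x-prefixed): 0x103.

code 0x103 (decimal 259)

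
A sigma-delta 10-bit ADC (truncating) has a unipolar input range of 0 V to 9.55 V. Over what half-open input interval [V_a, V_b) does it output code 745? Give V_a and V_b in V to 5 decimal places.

LSB = 9.55/2^10 = 9.326 mV.
V_a = V_low + 745·LSB = 6.948 V; V_b = V_low + 746·LSB = 6.95732 V.

[6.94800 V, 6.95732 V)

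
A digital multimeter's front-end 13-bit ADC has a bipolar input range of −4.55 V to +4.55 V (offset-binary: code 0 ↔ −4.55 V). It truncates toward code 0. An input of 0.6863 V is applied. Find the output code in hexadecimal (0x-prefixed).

LSB = 9.1 V / 8192 = 1.111 mV.
(0.6863 − (−4.55)) / 0.00111084 = 4713.821 LSBs.
Floor → code 4713.
In hexadecimal (0x-prefixed): 0x1269.

code 0x1269 (decimal 4713)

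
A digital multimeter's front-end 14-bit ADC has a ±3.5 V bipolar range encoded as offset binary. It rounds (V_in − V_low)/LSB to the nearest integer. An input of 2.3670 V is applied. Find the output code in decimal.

With 16384 levels over 7 V, one step is 427.25 µV.
Input sits at 13732.133 steps above V_low.
Round → code 13732.

code 13732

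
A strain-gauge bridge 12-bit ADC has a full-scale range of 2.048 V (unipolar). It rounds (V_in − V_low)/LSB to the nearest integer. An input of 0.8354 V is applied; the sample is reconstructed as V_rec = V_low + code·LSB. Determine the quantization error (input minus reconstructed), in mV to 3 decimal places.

-0.100 mV

LSB = 2.048/2^12 = 0.500 mV.
(0.8354 − 0)/0.0005 = 1670.8000; round gives code 1671.
Code 1671 maps back to 0 + 1671×0.0005 V = 0.8355 V.
V_in − V_rec = -0.0001 V = -0.100 mV.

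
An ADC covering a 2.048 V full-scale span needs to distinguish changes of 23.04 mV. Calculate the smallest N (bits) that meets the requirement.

7 bits

Number of steps required ≥ 2.048 V / 23.04 mV = 88.89.
Need 2^N ≥ 88.89; 2^6 = 64, 2^7 = 128.
Minimum N = 7.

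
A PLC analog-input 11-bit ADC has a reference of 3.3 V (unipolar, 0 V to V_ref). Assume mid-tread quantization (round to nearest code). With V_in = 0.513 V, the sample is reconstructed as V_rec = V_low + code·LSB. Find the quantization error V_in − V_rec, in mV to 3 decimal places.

0.598 mV

Step size: 3.3 V ÷ 2^11 = 1.611 mV.
(0.513 − 0)/0.00161133 = 318.3709; round gives code 318.
Code 318 maps back to 0 + 318×0.00161133 V = 0.51240234 V.
Difference: 0.000597656 V → 0.598 mV.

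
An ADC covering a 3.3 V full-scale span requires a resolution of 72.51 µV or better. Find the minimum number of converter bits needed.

Number of steps required ≥ 3.3 V / 72.51 µV = 45510.96.
Need 2^N ≥ 45510.96; 2^15 = 32768, 2^16 = 65536.
Minimum N = 16.

16 bits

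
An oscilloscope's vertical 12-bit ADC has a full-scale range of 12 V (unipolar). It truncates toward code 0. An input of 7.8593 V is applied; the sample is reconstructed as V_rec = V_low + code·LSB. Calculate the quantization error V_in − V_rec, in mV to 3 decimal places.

1.878 mV

One LSB is 12 V / 4096 = 2.930 mV.
Scaled input = 2682.6411 LSBs, so code = 2682.
Code 2682 maps back to 0 + 2682×0.00292969 V = 7.8574219 V.
Difference: 0.00187813 V → 1.878 mV.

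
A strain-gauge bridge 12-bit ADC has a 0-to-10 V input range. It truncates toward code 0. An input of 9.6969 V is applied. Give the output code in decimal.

code 3971

LSB = 10 V / 4096 = 2.441 mV.
(V_in − V_low)/LSB = (9.6969 − 0) / 0.00244141 = 3971.850.
⌊·⌋(3971.850) = 3971.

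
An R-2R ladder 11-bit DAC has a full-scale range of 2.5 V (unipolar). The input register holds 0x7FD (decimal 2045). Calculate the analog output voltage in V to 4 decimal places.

2.4963 V

LSB = 2.5 V / 2^11 = 1.221 mV.
Code 0x7FD = 2045 decimal.
V_out = 0 + 2045 × 0.0012207 V = 2.49634 V.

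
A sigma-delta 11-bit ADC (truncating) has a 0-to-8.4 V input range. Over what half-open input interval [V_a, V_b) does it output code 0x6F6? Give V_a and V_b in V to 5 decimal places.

[7.30898 V, 7.31309 V)

LSB = 8.4/2^11 = 4.102 mV.
Code 0x6F6 = 1782 decimal.
V_a = V_low + 1782·LSB = 7.30898 V; V_b = V_low + 1783·LSB = 7.31309 V.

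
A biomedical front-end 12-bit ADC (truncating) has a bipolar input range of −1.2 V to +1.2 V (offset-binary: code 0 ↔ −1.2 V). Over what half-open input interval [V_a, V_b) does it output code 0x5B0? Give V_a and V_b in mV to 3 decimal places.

[-346.875 mV, -346.289 mV)

LSB = 2.4/2^12 = 0.586 mV.
Code 0x5B0 = 1456 decimal.
V_a = V_low + 1456·LSB = -0.346875 V; V_b = V_low + 1457·LSB = -0.346289 V.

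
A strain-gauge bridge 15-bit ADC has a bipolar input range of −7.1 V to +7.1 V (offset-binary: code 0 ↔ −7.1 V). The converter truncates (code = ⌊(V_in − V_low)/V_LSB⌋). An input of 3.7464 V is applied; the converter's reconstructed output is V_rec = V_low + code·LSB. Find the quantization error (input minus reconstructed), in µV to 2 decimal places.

Step size: 14.2 V ÷ 2^15 = 433.35 µV.
Scaled input = 25029.2137 LSBs, so code = 25029.
Reconstructed: 3.7463074 V.
V_in − V_rec = 9.2627e-05 V = 92.63 µV.

92.63 µV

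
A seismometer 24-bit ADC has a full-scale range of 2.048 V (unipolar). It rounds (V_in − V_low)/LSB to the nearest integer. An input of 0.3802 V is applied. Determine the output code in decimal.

code 3114598

Full-scale span = 2.048 V; LSB = 2.048/2^24 = 0.12 µV.
Input sits at 3114598.400 steps above V_low.
Round → code 3114598.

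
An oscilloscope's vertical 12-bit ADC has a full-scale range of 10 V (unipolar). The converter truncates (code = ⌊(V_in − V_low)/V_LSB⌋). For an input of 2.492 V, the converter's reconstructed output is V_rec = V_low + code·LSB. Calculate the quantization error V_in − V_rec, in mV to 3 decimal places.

LSB = 10/2^12 = 2.441 mV.
(2.492 − 0)/0.00244141 = 1020.7232; ⌊·⌋ gives code 1020.
Reconstructed: 2.4902344 V.
V_in − V_rec = 0.00176563 V = 1.766 mV.

1.766 mV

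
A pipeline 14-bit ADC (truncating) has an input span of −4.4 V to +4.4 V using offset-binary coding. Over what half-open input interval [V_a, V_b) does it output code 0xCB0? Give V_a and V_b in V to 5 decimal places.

[-2.65547 V, -2.65493 V)

LSB = 8.8/2^14 = 0.537 mV.
Code 0xCB0 = 3248 decimal.
V_a = V_low + 3248·LSB = -2.65547 V; V_b = V_low + 3249·LSB = -2.65493 V.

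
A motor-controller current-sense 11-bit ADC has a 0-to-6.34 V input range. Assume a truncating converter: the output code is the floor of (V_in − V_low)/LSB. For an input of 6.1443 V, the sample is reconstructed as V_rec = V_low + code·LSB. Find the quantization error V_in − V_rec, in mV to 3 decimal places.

2.425 mV

One LSB is 6.34 V / 2048 = 3.096 mV.
(V_in − V_low)/LSB = (6.1443 − 0)/0.0030957 = 1984.7833 → code 1984 (floor).
V_rec = 0 + 1984·0.0030957 = 6.141875 V.
Error = 6.1443 − 6.141875 = 0.002425 V = 2.425 mV.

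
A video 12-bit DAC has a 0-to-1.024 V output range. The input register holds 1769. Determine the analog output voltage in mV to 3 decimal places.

442.250 mV

LSB = 1.024 V / 2^12 = 250.00 µV.
V_out = 0 + 1769 × 0.00025 V = 0.44225 V.
= 442.250 mV.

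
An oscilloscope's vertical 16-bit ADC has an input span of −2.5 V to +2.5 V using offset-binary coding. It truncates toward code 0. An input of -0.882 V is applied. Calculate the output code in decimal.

Full-scale span = 5 V; LSB = 5/2^16 = 76.29 µV.
(V_in − V_low)/LSB = (-0.882 − (−2.5)) / 7.62939e-05 = 21207.450.
⌊·⌋(21207.450) = 21207.

code 21207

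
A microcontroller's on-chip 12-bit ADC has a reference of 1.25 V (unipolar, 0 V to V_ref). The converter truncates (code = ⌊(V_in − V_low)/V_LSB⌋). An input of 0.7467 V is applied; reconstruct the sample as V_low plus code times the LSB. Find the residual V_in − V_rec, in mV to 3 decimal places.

0.240 mV

One LSB is 1.25 V / 4096 = 305.18 µV.
(0.7467 − 0)/0.000305176 = 2446.7866; ⌊·⌋ gives code 2446.
V_rec = 0 + 2446·0.000305176 = 0.74645996 V.
Error = 0.7467 − 0.74645996 = 0.000240039 V = 0.240 mV.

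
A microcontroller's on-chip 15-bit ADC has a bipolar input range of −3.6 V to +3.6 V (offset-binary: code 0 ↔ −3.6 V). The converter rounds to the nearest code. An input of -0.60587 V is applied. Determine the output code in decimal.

code 13627

LSB = 7.2 V / 32768 = 219.73 µV.
Input sits at 13626.618 steps above V_low.
So the output code is 13627.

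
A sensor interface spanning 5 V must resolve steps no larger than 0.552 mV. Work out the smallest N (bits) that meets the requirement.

14 bits

Number of steps required ≥ 5 V / 0.552 mV = 9057.97.
Need 2^N ≥ 9057.97; 2^13 = 8192, 2^14 = 16384.
Minimum N = 14.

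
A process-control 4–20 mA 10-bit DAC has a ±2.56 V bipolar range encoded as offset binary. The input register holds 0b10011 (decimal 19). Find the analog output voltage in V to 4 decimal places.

LSB = 5.12 V / 2^10 = 5.000 mV.
Code 0b10011 = 19 decimal.
V_out = (−2.56) + 19 × 0.005 V = -2.465 V.

-2.4650 V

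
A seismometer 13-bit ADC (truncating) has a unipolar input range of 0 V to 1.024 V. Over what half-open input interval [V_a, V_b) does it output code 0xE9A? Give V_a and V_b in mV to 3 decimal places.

[467.250 mV, 467.375 mV)

LSB = 1.024/2^13 = 125.00 µV.
Code 0xE9A = 3738 decimal.
V_a = V_low + 3738·LSB = 0.46725 V; V_b = V_low + 3739·LSB = 0.467375 V.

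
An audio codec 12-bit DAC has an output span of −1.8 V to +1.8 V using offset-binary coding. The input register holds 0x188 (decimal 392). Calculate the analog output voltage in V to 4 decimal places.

-1.4555 V

LSB = 3.6 V / 2^12 = 0.879 mV.
Code 0x188 = 392 decimal.
V_out = (−1.8) + 392 × 0.000878906 V = -1.45547 V.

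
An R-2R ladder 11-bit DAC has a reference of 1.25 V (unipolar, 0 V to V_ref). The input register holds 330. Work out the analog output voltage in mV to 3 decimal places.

LSB = 1.25 V / 2^11 = 0.610 mV.
V_out = 0 + 330 × 0.000610352 V = 0.201416 V.
= 201.416 mV.

201.416 mV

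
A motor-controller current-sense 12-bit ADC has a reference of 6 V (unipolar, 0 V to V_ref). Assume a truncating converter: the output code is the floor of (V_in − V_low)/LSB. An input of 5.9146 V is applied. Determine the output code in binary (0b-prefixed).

Full-scale span = 6 V; LSB = 6/2^12 = 1.465 mV.
(5.9146 − 0) / 0.00146484 = 4037.700 LSBs.
So the output code is 4037.
In binary (0b-prefixed): 0b111111000101.

code 0b111111000101 (decimal 4037)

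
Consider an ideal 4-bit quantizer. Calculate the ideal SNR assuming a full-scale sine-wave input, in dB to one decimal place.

SNR ≈ 6.02·N + 1.76 dB = 6.02·4 + 1.76 = 25.84 dB.

25.8 dB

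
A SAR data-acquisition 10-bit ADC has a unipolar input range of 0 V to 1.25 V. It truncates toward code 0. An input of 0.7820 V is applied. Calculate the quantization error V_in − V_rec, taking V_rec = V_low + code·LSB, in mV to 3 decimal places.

0.750 mV

LSB = 1.25/2^10 = 1.221 mV.
(0.7820 − 0)/0.0012207 = 640.6144; ⌊·⌋ gives code 640.
V_rec = 0 + 640·0.0012207 = 0.78125 V.
Error = 0.7820 − 0.78125 = 0.00075 V = 0.750 mV.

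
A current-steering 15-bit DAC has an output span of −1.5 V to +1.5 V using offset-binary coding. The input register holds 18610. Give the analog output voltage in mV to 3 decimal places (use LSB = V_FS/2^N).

203.796 mV

LSB = 3 V / 2^15 = 91.55 µV.
V_out = (−1.5) + 18610 × 9.15527e-05 V = 0.203796 V.
= 203.796 mV.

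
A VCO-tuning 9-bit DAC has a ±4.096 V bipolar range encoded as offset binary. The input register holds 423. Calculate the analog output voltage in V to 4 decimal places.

LSB = 8.192 V / 2^9 = 16.000 mV.
V_out = (−4.096) + 423 × 0.016 V = 2.672 V.

2.6720 V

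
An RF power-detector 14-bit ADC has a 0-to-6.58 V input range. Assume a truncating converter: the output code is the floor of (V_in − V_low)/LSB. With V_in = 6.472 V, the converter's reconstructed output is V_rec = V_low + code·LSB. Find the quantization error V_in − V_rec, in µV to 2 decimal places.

33.45 µV

LSB = 6.58/2^14 = 401.61 µV.
(V_in − V_low)/LSB = (6.472 − 0)/0.000401611 = 16115.0833 → code 16115 (floor).
Code 16115 maps back to 0 + 16115×0.000401611 V = 6.4719666 V.
Error = 6.472 − 6.4719666 = 3.34473e-05 V = 33.45 µV.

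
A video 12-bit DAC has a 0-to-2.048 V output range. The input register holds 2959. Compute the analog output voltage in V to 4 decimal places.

1.4795 V

LSB = 2.048 V / 2^12 = 0.500 mV.
V_out = 0 + 2959 × 0.0005 V = 1.4795 V.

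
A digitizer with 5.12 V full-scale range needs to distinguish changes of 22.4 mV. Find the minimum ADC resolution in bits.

8 bits

Number of steps required ≥ 5.12 V / 22.4 mV = 228.57.
Need 2^N ≥ 228.57; 2^7 = 128, 2^8 = 256.
Minimum N = 8.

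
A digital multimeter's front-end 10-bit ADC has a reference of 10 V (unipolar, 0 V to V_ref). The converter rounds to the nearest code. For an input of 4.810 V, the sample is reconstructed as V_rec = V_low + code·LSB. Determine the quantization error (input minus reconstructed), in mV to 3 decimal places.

-4.453 mV

Step size: 10 V ÷ 2^10 = 9.766 mV.
Scaled input = 492.5440 LSBs, so code = 493.
V_rec = 0 + 493·0.00976562 = 4.8144531 V.
Difference: -0.00445312 V → -4.453 mV.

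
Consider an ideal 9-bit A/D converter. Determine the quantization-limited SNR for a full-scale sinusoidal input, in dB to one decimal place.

55.9 dB

SNR ≈ 6.02·N + 1.76 dB = 6.02·9 + 1.76 = 55.94 dB.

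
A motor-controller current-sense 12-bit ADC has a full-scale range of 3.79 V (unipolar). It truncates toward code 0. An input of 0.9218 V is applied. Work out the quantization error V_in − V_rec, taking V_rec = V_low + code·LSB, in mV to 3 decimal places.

0.208 mV

LSB = 3.79/2^12 = 0.925 mV.
(0.9218 − 0)/0.000925293 = 996.2250; ⌊·⌋ gives code 996.
Code 996 maps back to 0 + 996×0.000925293 V = 0.9215918 V.
V_in − V_rec = 0.000208203 V = 0.208 mV.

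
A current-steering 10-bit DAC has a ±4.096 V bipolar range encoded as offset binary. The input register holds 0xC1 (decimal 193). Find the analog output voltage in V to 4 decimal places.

-2.5520 V

LSB = 8.192 V / 2^10 = 8.000 mV.
Code 0xC1 = 193 decimal.
V_out = (−4.096) + 193 × 0.008 V = -2.552 V.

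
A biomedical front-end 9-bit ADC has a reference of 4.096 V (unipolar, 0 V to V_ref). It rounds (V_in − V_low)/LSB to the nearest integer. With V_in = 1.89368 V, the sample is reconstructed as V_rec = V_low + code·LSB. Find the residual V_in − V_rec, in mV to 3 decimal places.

-2.320 mV

One LSB is 4.096 V / 512 = 8.000 mV.
Scaled input = 236.7100 LSBs, so code = 237.
Code 237 maps back to 0 + 237×0.008 V = 1.896 V.
Difference: -0.00232 V → -2.320 mV.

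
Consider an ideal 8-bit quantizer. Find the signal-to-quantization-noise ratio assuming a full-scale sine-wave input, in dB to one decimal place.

SNR ≈ 6.02·N + 1.76 dB = 6.02·8 + 1.76 = 49.92 dB.

49.9 dB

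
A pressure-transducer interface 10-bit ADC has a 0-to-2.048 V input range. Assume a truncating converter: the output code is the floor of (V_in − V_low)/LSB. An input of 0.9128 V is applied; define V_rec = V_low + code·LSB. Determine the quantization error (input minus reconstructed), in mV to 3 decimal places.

0.800 mV

One LSB is 2.048 V / 1024 = 2.000 mV.
(V_in − V_low)/LSB = (0.9128 − 0)/0.002 = 456.4000 → code 456 (floor).
V_rec = 0 + 456·0.002 = 0.912 V.
V_in − V_rec = 0.0008 V = 0.800 mV.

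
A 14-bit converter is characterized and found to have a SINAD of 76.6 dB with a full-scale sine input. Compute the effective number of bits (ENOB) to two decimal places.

12.43 bits

ENOB = (SINAD − 1.76) / 6.02 = (76.6 − 1.76)/6.02 = 12.432.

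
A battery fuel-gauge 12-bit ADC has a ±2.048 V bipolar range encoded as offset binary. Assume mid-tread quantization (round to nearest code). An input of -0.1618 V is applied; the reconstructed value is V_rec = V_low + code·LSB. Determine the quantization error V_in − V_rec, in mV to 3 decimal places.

Step size: 4.096 V ÷ 2^12 = 1.000 mV.
Scaled input = 1886.2000 LSBs, so code = 1886.
Reconstructed: -0.162 V.
V_in − V_rec = 0.0002 V = 0.200 mV.

0.200 mV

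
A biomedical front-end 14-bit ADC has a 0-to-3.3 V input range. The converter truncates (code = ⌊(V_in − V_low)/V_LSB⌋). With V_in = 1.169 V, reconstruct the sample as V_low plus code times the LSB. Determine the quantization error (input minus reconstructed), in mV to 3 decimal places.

0.183 mV

LSB = 3.3/2^14 = 201.42 µV.
Scaled input = 5803.9079 LSBs, so code = 5803.
Reconstructed: 1.1688171 V.
Error = 1.169 − 1.1688171 = 0.000182861 V = 0.183 mV.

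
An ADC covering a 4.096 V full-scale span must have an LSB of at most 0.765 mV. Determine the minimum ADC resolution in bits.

13 bits

Number of steps required ≥ 4.096 V / 0.765 mV = 5354.25.
Need 2^N ≥ 5354.25; 2^12 = 4096, 2^13 = 8192.
Minimum N = 13.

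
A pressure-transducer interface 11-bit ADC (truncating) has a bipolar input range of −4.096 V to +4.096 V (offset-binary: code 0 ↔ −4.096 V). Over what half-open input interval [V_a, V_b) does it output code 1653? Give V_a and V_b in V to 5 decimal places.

LSB = 8.192/2^11 = 4.000 mV.
V_a = V_low + 1653·LSB = 2.516 V; V_b = V_low + 1654·LSB = 2.52 V.

[2.51600 V, 2.52000 V)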